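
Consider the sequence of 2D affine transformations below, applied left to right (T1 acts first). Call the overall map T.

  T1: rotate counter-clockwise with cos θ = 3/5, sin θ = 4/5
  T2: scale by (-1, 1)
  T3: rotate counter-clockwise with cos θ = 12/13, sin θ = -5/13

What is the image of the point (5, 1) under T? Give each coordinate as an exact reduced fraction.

T1 rotate counter-clockwise with cos θ = 3/5, sin θ = 4/5: (5, 1) → (11/5, 23/5)
T2 scale by (-1, 1): (11/5, 23/5) → (-11/5, 23/5)
T3 rotate counter-clockwise with cos θ = 12/13, sin θ = -5/13: (-11/5, 23/5) → (-17/65, 331/65)

T(p) = (-17/65, 331/65)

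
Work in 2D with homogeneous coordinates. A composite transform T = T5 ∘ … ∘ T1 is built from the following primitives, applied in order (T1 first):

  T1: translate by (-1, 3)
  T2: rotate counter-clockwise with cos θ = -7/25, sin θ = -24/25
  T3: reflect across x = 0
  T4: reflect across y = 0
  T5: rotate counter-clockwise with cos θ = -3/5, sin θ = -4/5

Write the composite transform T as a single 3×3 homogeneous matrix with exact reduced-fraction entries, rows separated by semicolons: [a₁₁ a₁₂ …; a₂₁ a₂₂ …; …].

T = [3/5 4/5 9/5; -4/5 3/5 13/5; 0 0 1]

T1 = [1 0 -1; 0 1 3; 0 0 1]
T2·T1 = [-7/25 24/25 79/25; -24/25 -7/25 3/25; 0 0 1]
T3·…·T1 = [7/25 -24/25 -79/25; -24/25 -7/25 3/25; 0 0 1]
T4·…·T1 = [7/25 -24/25 -79/25; 24/25 7/25 -3/25; 0 0 1]
T5·…·T1 = [3/5 4/5 9/5; -4/5 3/5 13/5; 0 0 1]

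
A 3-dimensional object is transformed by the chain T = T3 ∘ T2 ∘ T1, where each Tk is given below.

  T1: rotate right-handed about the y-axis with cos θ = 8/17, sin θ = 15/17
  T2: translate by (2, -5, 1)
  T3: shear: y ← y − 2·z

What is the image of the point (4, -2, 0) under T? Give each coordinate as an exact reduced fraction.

T1 rotate right-handed about the y-axis with cos θ = 8/17, sin θ = 15/17: (4, -2, 0) → (32/17, -2, -60/17)
T2 translate by (2, -5, 1): (32/17, -2, -60/17) → (66/17, -7, -43/17)
T3 shear: y ← y − 2·z: (66/17, -7, -43/17) → (66/17, -33/17, -43/17)

T(p) = (66/17, -33/17, -43/17)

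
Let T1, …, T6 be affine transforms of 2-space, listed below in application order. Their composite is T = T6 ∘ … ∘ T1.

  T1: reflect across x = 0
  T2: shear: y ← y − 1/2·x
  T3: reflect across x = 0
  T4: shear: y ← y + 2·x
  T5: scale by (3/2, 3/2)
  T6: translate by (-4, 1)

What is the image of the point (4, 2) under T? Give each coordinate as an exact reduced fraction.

T1 reflect across x = 0: (4, 2) → (-4, 2)
T2 shear: y ← y − 1/2·x: (-4, 2) → (-4, 4)
T3 reflect across x = 0: (-4, 4) → (4, 4)
T4 shear: y ← y + 2·x: (4, 4) → (4, 12)
T5 scale by (3/2, 3/2): (4, 12) → (6, 18)
T6 translate by (-4, 1): (6, 18) → (2, 19)

T(p) = (2, 19)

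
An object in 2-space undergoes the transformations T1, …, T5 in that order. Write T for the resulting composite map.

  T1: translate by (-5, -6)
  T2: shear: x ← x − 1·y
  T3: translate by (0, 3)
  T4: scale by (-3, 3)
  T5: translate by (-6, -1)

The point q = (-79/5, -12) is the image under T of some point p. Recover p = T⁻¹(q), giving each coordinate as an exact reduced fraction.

T1 = [1 0 -5; 0 1 -6; 0 0 1]
T2·T1 = [1 -1 1; 0 1 -6; 0 0 1]
T3·…·T1 = [1 -1 1; 0 1 -3; 0 0 1]
T4·…·T1 = [-3 3 -3; 0 3 -9; 0 0 1]
T5·…·T1 = [-3 3 -9; 0 3 -10; 0 0 1]
det M = -9; M⁻¹ = [-1/3 1/3 1/3; 0 1/3 10/3; 0 0 1]
M⁻¹ · (-79/5, -12)ᵀ = (8/5, -2/3)ᵀ

p = (8/5, -2/3)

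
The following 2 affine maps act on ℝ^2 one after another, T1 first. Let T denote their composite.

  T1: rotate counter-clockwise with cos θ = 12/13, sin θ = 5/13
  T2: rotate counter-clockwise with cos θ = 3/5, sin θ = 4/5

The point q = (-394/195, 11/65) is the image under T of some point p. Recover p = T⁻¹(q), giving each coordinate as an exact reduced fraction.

p = (-1/3, 2)

T1 = [12/13 -5/13 0; 5/13 12/13 0; 0 0 1]
T2·T1 = [16/65 -63/65 0; 63/65 16/65 0; 0 0 1]
det M = 1; M⁻¹ = [16/65 63/65 0; -63/65 16/65 0; 0 0 1]
M⁻¹ · (-394/195, 11/65)ᵀ = (-1/3, 2)ᵀ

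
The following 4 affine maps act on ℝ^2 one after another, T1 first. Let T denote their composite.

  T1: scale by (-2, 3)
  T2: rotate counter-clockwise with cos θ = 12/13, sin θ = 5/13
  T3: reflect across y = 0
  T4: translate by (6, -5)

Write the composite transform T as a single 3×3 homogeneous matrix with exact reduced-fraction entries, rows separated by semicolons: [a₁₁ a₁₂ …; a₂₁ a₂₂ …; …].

T1 = [-2 0 0; 0 3 0; 0 0 1]
T2·T1 = [-24/13 -15/13 0; -10/13 36/13 0; 0 0 1]
T3·…·T1 = [-24/13 -15/13 0; 10/13 -36/13 0; 0 0 1]
T4·…·T1 = [-24/13 -15/13 6; 10/13 -36/13 -5; 0 0 1]

T = [-24/13 -15/13 6; 10/13 -36/13 -5; 0 0 1]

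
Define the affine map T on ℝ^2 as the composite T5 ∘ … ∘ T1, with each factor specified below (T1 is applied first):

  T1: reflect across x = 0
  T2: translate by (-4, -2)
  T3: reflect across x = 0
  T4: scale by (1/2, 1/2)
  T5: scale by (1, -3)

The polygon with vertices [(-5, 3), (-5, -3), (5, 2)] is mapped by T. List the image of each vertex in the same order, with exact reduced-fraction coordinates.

image vertices: (-1/2, -3/2), (-1/2, 15/2), (9/2, 0)

T1 reflect across x = 0: (-5, 3) → (5, 3); (-5, -3) → (5, -3); (5, 2) → (-5, 2)
T2 translate by (-4, -2): (5, 3) → (1, 1); (5, -3) → (1, -5); (-5, 2) → (-9, 0)
T3 reflect across x = 0: (1, 1) → (-1, 1); (1, -5) → (-1, -5); (-9, 0) → (9, 0)
T4 scale by (1/2, 1/2): (-1, 1) → (-1/2, 1/2); (-1, -5) → (-1/2, -5/2); (9, 0) → (9/2, 0)
T5 scale by (1, -3): (-1/2, 1/2) → (-1/2, -3/2); (-1/2, -5/2) → (-1/2, 15/2); (9/2, 0) → (9/2, 0)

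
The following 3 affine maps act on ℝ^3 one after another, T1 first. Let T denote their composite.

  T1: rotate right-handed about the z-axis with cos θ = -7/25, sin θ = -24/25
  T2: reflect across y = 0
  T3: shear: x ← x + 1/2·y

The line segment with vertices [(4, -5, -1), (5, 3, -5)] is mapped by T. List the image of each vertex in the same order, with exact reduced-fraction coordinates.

image vertices: (-47/10, 61/25, -1), (43/10, 141/25, -5)

T1 rotate right-handed about the z-axis with cos θ = -7/25, sin θ = -24/25: (4, -5, -1) → (-148/25, -61/25, -1); (5, 3, -5) → (37/25, -141/25, -5)
T2 reflect across y = 0: (-148/25, -61/25, -1) → (-148/25, 61/25, -1); (37/25, -141/25, -5) → (37/25, 141/25, -5)
T3 shear: x ← x + 1/2·y: (-148/25, 61/25, -1) → (-47/10, 61/25, -1); (37/25, 141/25, -5) → (43/10, 141/25, -5)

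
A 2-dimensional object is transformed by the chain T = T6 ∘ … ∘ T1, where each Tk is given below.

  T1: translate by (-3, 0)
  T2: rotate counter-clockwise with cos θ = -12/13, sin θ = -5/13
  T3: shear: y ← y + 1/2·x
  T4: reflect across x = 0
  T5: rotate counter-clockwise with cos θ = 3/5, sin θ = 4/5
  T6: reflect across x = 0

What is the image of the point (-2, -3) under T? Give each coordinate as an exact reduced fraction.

T1 translate by (-3, 0): (-2, -3) → (-5, -3)
T2 rotate counter-clockwise with cos θ = -12/13, sin θ = -5/13: (-5, -3) → (45/13, 61/13)
T3 shear: y ← y + 1/2·x: (45/13, 61/13) → (45/13, 167/26)
T4 reflect across x = 0: (45/13, 167/26) → (-45/13, 167/26)
T5 rotate counter-clockwise with cos θ = 3/5, sin θ = 4/5: (-45/13, 167/26) → (-469/65, 141/130)
T6 reflect across x = 0: (-469/65, 141/130) → (469/65, 141/130)

T(p) = (469/65, 141/130)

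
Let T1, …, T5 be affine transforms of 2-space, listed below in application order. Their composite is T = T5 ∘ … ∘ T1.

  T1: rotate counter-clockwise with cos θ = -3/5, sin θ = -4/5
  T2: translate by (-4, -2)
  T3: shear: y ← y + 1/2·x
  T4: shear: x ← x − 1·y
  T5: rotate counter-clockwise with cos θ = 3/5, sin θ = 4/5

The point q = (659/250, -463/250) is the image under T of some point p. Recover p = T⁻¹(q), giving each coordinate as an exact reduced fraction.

p = (-4/5, 1/2)

T1 = [-3/5 4/5 0; -4/5 -3/5 0; 0 0 1]
T2·T1 = [-3/5 4/5 -4; -4/5 -3/5 -2; 0 0 1]
T3·…·T1 = [-3/5 4/5 -4; -11/10 -1/5 -4; 0 0 1]
T4·…·T1 = [1/2 1 0; -11/10 -1/5 -4; 0 0 1]
T5·…·T1 = [59/50 19/25 16/5; -13/50 17/25 -12/5; 0 0 1]
det M = 1; M⁻¹ = [17/25 -19/25 -4; 13/50 59/50 2; 0 0 1]
M⁻¹ · (659/250, -463/250)ᵀ = (-4/5, 1/2)ᵀ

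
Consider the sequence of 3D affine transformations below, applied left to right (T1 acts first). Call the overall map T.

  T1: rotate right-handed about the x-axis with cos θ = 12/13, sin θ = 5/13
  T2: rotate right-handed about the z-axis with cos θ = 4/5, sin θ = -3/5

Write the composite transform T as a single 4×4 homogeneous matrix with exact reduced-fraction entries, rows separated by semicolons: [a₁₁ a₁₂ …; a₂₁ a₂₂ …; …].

T1 = [1 0 0 0; 0 12/13 -5/13 0; 0 5/13 12/13 0; 0 0 0 1]
T2·T1 = [4/5 36/65 -3/13 0; -3/5 48/65 -4/13 0; 0 5/13 12/13 0; 0 0 0 1]

T = [4/5 36/65 -3/13 0; -3/5 48/65 -4/13 0; 0 5/13 12/13 0; 0 0 0 1]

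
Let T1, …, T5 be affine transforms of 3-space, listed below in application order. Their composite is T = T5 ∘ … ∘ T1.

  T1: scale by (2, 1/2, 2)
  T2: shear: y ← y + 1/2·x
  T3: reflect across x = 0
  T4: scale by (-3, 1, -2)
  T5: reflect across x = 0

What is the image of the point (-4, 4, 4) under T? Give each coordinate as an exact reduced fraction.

T(p) = (24, -2, -16)

T1 scale by (2, 1/2, 2): (-4, 4, 4) → (-8, 2, 8)
T2 shear: y ← y + 1/2·x: (-8, 2, 8) → (-8, -2, 8)
T3 reflect across x = 0: (-8, -2, 8) → (8, -2, 8)
T4 scale by (-3, 1, -2): (8, -2, 8) → (-24, -2, -16)
T5 reflect across x = 0: (-24, -2, -16) → (24, -2, -16)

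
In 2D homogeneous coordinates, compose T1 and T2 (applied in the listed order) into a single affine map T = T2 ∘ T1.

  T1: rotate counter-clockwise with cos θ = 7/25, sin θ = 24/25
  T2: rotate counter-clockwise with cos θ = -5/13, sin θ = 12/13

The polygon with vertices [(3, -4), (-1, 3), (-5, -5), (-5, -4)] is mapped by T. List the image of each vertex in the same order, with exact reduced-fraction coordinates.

image vertices: (-1113/325, 1184/325), (431/325, -933/325), (287/65, 359/65), (1471/325, 1472/325)

T1 rotate counter-clockwise with cos θ = 7/25, sin θ = 24/25: (3, -4) → (117/25, 44/25); (-1, 3) → (-79/25, -3/25); (-5, -5) → (17/5, -31/5); (-5, -4) → (61/25, -148/25)
T2 rotate counter-clockwise with cos θ = -5/13, sin θ = 12/13: (117/25, 44/25) → (-1113/325, 1184/325); (-79/25, -3/25) → (431/325, -933/325); (17/5, -31/5) → (287/65, 359/65); (61/25, -148/25) → (1471/325, 1472/325)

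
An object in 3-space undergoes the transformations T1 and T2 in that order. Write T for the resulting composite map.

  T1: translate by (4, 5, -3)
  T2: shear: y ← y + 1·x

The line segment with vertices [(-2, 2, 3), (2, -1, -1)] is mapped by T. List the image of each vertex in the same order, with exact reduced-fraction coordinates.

T1 translate by (4, 5, -3): (-2, 2, 3) → (2, 7, 0); (2, -1, -1) → (6, 4, -4)
T2 shear: y ← y + 1·x: (2, 7, 0) → (2, 9, 0); (6, 4, -4) → (6, 10, -4)

image vertices: (2, 9, 0), (6, 10, -4)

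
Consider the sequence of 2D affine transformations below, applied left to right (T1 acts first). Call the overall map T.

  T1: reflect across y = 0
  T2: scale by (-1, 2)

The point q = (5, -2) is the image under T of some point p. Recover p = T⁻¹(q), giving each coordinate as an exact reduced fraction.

T1 = [1 0 0; 0 -1 0; 0 0 1]
T2·T1 = [-1 0 0; 0 -2 0; 0 0 1]
det M = 2; M⁻¹ = [-1 0 0; 0 -1/2 0; 0 0 1]
M⁻¹ · (5, -2)ᵀ = (-5, 1)ᵀ

p = (-5, 1)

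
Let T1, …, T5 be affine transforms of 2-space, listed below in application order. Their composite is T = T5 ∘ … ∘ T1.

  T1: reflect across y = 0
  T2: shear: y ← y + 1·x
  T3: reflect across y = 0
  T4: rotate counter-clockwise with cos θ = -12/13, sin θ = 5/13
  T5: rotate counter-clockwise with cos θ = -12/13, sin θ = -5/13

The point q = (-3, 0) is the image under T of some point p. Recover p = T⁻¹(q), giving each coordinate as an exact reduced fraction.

T1 = [1 0 0; 0 -1 0; 0 0 1]
T2·T1 = [1 0 0; 1 -1 0; 0 0 1]
T3·…·T1 = [1 0 0; -1 1 0; 0 0 1]
T4·…·T1 = [-7/13 -5/13 0; 17/13 -12/13 0; 0 0 1]
T5·…·T1 = [1 0 0; -1 1 0; 0 0 1]
det M = 1; M⁻¹ = [1 0 0; 1 1 0; 0 0 1]
M⁻¹ · (-3, 0)ᵀ = (-3, -3)ᵀ

p = (-3, -3)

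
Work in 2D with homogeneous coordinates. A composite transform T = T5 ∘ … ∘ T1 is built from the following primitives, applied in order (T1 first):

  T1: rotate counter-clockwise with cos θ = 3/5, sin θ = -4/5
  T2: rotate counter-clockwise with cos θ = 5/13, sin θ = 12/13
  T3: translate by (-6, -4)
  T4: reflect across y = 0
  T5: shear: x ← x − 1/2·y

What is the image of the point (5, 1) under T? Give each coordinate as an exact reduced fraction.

T(p) = (-23/10, 9/5)

T1 rotate counter-clockwise with cos θ = 3/5, sin θ = -4/5: (5, 1) → (19/5, -17/5)
T2 rotate counter-clockwise with cos θ = 5/13, sin θ = 12/13: (19/5, -17/5) → (23/5, 11/5)
T3 translate by (-6, -4): (23/5, 11/5) → (-7/5, -9/5)
T4 reflect across y = 0: (-7/5, -9/5) → (-7/5, 9/5)
T5 shear: x ← x − 1/2·y: (-7/5, 9/5) → (-23/10, 9/5)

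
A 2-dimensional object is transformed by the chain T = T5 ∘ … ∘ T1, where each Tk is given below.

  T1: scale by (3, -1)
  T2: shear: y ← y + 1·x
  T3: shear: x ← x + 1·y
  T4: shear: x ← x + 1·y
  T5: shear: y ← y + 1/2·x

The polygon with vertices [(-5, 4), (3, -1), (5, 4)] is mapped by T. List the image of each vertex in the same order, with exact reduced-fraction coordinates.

image vertices: (-53, -91/2), (29, 49/2), (37, 59/2)

T1 scale by (3, -1): (-5, 4) → (-15, -4); (3, -1) → (9, 1); (5, 4) → (15, -4)
T2 shear: y ← y + 1·x: (-15, -4) → (-15, -19); (9, 1) → (9, 10); (15, -4) → (15, 11)
T3 shear: x ← x + 1·y: (-15, -19) → (-34, -19); (9, 10) → (19, 10); (15, 11) → (26, 11)
T4 shear: x ← x + 1·y: (-34, -19) → (-53, -19); (19, 10) → (29, 10); (26, 11) → (37, 11)
T5 shear: y ← y + 1/2·x: (-53, -19) → (-53, -91/2); (29, 10) → (29, 49/2); (37, 11) → (37, 59/2)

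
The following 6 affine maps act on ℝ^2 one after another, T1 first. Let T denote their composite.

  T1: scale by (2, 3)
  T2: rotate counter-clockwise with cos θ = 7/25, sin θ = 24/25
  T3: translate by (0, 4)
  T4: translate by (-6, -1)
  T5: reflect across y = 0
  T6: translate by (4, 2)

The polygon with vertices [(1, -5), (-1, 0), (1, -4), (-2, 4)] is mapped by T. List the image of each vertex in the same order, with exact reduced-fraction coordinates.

image vertices: (324/25, 32/25), (-64/25, 23/25), (252/25, 11/25), (-366/25, -13/25)

T1 scale by (2, 3): (1, -5) → (2, -15); (-1, 0) → (-2, 0); (1, -4) → (2, -12); (-2, 4) → (-4, 12)
T2 rotate counter-clockwise with cos θ = 7/25, sin θ = 24/25: (2, -15) → (374/25, -57/25); (-2, 0) → (-14/25, -48/25); (2, -12) → (302/25, -36/25); (-4, 12) → (-316/25, -12/25)
T3 translate by (0, 4): (374/25, -57/25) → (374/25, 43/25); (-14/25, -48/25) → (-14/25, 52/25); (302/25, -36/25) → (302/25, 64/25); (-316/25, -12/25) → (-316/25, 88/25)
T4 translate by (-6, -1): (374/25, 43/25) → (224/25, 18/25); (-14/25, 52/25) → (-164/25, 27/25); (302/25, 64/25) → (152/25, 39/25); (-316/25, 88/25) → (-466/25, 63/25)
T5 reflect across y = 0: (224/25, 18/25) → (224/25, -18/25); (-164/25, 27/25) → (-164/25, -27/25); (152/25, 39/25) → (152/25, -39/25); (-466/25, 63/25) → (-466/25, -63/25)
T6 translate by (4, 2): (224/25, -18/25) → (324/25, 32/25); (-164/25, -27/25) → (-64/25, 23/25); (152/25, -39/25) → (252/25, 11/25); (-466/25, -63/25) → (-366/25, -13/25)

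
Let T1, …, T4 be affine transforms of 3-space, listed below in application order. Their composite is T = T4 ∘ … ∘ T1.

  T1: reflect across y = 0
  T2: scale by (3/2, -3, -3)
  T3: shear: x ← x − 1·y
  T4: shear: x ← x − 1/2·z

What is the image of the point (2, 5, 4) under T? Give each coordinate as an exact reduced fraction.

T1 reflect across y = 0: (2, 5, 4) → (2, -5, 4)
T2 scale by (3/2, -3, -3): (2, -5, 4) → (3, 15, -12)
T3 shear: x ← x − 1·y: (3, 15, -12) → (-12, 15, -12)
T4 shear: x ← x − 1/2·z: (-12, 15, -12) → (-6, 15, -12)

T(p) = (-6, 15, -12)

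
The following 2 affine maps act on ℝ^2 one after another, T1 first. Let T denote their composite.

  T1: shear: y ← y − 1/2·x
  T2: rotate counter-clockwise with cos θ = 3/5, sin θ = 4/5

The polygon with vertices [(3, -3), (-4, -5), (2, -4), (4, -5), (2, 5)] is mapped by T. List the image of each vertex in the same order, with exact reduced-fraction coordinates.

T1 shear: y ← y − 1/2·x: (3, -3) → (3, -9/2); (-4, -5) → (-4, -3); (2, -4) → (2, -5); (4, -5) → (4, -7); (2, 5) → (2, 4)
T2 rotate counter-clockwise with cos θ = 3/5, sin θ = 4/5: (3, -9/2) → (27/5, -3/10); (-4, -3) → (0, -5); (2, -5) → (26/5, -7/5); (4, -7) → (8, -1); (2, 4) → (-2, 4)

image vertices: (27/5, -3/10), (0, -5), (26/5, -7/5), (8, -1), (-2, 4)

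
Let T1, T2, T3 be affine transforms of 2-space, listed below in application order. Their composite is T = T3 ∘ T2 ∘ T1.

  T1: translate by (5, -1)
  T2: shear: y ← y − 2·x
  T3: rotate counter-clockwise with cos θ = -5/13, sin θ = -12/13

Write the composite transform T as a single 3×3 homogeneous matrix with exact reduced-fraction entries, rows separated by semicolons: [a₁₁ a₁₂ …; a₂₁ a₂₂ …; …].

T = [-29/13 12/13 -157/13; -2/13 -5/13 -5/13; 0 0 1]

T1 = [1 0 5; 0 1 -1; 0 0 1]
T2·T1 = [1 0 5; -2 1 -11; 0 0 1]
T3·…·T1 = [-29/13 12/13 -157/13; -2/13 -5/13 -5/13; 0 0 1]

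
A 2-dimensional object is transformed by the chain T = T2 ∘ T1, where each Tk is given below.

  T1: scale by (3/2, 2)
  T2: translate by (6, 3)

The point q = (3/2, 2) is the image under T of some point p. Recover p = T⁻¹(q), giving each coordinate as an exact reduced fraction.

T1 = [3/2 0 0; 0 2 0; 0 0 1]
T2·T1 = [3/2 0 6; 0 2 3; 0 0 1]
det M = 3; M⁻¹ = [2/3 0 -4; 0 1/2 -3/2; 0 0 1]
M⁻¹ · (3/2, 2)ᵀ = (-3, -1/2)ᵀ

p = (-3, -1/2)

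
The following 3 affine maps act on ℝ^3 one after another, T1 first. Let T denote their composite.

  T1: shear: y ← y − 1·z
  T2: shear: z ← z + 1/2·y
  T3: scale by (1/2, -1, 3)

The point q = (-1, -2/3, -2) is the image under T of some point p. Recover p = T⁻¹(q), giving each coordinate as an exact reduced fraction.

p = (-2, -1/3, -1)

T1 = [1 0 0 0; 0 1 -1 0; 0 0 1 0; 0 0 0 1]
T2·T1 = [1 0 0 0; 0 1 -1 0; 0 1/2 1/2 0; 0 0 0 1]
T3·…·T1 = [1/2 0 0 0; 0 -1 1 0; 0 3/2 3/2 0; 0 0 0 1]
det M = -3/2; M⁻¹ = [2 0 0 0; 0 -1/2 1/3 0; 0 1/2 1/3 0; 0 0 0 1]
M⁻¹ · (-1, -2/3, -2)ᵀ = (-2, -1/3, -1)ᵀ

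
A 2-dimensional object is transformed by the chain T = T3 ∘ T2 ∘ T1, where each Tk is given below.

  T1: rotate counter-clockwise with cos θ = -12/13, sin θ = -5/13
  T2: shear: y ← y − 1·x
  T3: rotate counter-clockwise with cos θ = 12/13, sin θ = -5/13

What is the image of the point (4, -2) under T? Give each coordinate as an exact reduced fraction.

T1 rotate counter-clockwise with cos θ = -12/13, sin θ = -5/13: (4, -2) → (-58/13, 4/13)
T2 shear: y ← y − 1·x: (-58/13, 4/13) → (-58/13, 62/13)
T3 rotate counter-clockwise with cos θ = 12/13, sin θ = -5/13: (-58/13, 62/13) → (-386/169, 1034/169)

T(p) = (-386/169, 1034/169)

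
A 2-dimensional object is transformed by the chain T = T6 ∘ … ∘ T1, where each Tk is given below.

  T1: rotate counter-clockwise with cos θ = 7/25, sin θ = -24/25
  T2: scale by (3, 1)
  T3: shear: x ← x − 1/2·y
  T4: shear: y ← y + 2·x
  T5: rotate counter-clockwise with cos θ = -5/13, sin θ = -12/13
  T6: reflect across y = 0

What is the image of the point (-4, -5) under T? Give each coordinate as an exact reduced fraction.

T(p) = (-16567/650, -10134/325)

T1 rotate counter-clockwise with cos θ = 7/25, sin θ = -24/25: (-4, -5) → (-148/25, 61/25)
T2 scale by (3, 1): (-148/25, 61/25) → (-444/25, 61/25)
T3 shear: x ← x − 1/2·y: (-444/25, 61/25) → (-949/50, 61/25)
T4 shear: y ← y + 2·x: (-949/50, 61/25) → (-949/50, -888/25)
T5 rotate counter-clockwise with cos θ = -5/13, sin θ = -12/13: (-949/50, -888/25) → (-16567/650, 10134/325)
T6 reflect across y = 0: (-16567/650, 10134/325) → (-16567/650, -10134/325)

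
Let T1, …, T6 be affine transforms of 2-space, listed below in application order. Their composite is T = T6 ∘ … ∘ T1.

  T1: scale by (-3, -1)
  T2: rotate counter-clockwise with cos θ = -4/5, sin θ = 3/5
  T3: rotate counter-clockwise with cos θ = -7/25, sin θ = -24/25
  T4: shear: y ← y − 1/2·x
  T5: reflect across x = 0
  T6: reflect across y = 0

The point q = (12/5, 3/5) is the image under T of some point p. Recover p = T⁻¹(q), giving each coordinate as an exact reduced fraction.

T1 = [-3 0 0; 0 -1 0; 0 0 1]
T2·T1 = [12/5 3/5 0; -9/5 4/5 0; 0 0 1]
T3·…·T1 = [-12/5 3/5 0; -9/5 -4/5 0; 0 0 1]
T4·…·T1 = [-12/5 3/5 0; -3/5 -11/10 0; 0 0 1]
T5·…·T1 = [12/5 -3/5 0; -3/5 -11/10 0; 0 0 1]
T6·…·T1 = [12/5 -3/5 0; 3/5 11/10 0; 0 0 1]
det M = 3; M⁻¹ = [11/30 1/5 0; -1/5 4/5 0; 0 0 1]
M⁻¹ · (12/5, 3/5)ᵀ = (1, 0)ᵀ

p = (1, 0)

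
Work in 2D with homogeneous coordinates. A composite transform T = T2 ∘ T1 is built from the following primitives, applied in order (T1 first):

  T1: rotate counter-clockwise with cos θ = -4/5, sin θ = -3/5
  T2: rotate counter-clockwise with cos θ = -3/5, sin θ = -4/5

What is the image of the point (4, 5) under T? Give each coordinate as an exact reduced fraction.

T1 rotate counter-clockwise with cos θ = -4/5, sin θ = -3/5: (4, 5) → (-1/5, -32/5)
T2 rotate counter-clockwise with cos θ = -3/5, sin θ = -4/5: (-1/5, -32/5) → (-5, 4)

T(p) = (-5, 4)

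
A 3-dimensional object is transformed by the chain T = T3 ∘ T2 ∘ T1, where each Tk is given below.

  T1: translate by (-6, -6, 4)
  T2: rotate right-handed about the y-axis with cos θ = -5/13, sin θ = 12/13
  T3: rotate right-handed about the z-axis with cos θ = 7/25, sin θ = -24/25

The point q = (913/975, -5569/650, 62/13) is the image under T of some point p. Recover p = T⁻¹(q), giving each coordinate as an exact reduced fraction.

p = (-5/3, 9/2, 2)

T1 = [1 0 0 -6; 0 1 0 -6; 0 0 1 4; 0 0 0 1]
T2·T1 = [-5/13 0 12/13 6; 0 1 0 -6; -12/13 0 -5/13 4; 0 0 0 1]
T3·…·T1 = [-7/65 24/25 84/325 -102/25; 24/65 7/25 -288/325 -186/25; -12/13 0 -5/13 4; 0 0 0 1]
det M = 1; M⁻¹ = [-7/65 24/65 -12/13 6; 24/25 7/25 0 6; 84/325 -288/325 -5/13 -4; 0 0 0 1]
M⁻¹ · (913/975, -5569/650, 62/13)ᵀ = (-5/3, 9/2, 2)ᵀ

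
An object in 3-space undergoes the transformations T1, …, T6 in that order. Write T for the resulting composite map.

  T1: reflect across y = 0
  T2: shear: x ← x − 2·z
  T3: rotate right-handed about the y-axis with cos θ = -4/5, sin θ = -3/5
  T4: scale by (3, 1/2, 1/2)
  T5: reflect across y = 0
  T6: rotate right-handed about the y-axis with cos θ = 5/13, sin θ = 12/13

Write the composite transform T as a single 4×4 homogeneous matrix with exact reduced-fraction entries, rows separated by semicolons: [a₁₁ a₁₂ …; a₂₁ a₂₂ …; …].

T = [-42/65 0 3/13 0; 0 1/2 0 0; 303/130 0 -41/13 0; 0 0 0 1]

T1 = [1 0 0 0; 0 -1 0 0; 0 0 1 0; 0 0 0 1]
T2·T1 = [1 0 -2 0; 0 -1 0 0; 0 0 1 0; 0 0 0 1]
T3·…·T1 = [-4/5 0 1 0; 0 -1 0 0; 3/5 0 -2 0; 0 0 0 1]
T4·…·T1 = [-12/5 0 3 0; 0 -1/2 0 0; 3/10 0 -1 0; 0 0 0 1]
T5·…·T1 = [-12/5 0 3 0; 0 1/2 0 0; 3/10 0 -1 0; 0 0 0 1]
T6·…·T1 = [-42/65 0 3/13 0; 0 1/2 0 0; 303/130 0 -41/13 0; 0 0 0 1]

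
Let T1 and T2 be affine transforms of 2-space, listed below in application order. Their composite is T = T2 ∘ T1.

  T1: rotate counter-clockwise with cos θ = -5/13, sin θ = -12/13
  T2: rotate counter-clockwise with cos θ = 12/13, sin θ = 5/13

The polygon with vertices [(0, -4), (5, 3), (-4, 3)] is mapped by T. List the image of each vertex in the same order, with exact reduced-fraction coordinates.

image vertices: (-4, 0), (3, -5), (3, 4)

T1 rotate counter-clockwise with cos θ = -5/13, sin θ = -12/13: (0, -4) → (-48/13, 20/13); (5, 3) → (11/13, -75/13); (-4, 3) → (56/13, 33/13)
T2 rotate counter-clockwise with cos θ = 12/13, sin θ = 5/13: (-48/13, 20/13) → (-4, 0); (11/13, -75/13) → (3, -5); (56/13, 33/13) → (3, 4)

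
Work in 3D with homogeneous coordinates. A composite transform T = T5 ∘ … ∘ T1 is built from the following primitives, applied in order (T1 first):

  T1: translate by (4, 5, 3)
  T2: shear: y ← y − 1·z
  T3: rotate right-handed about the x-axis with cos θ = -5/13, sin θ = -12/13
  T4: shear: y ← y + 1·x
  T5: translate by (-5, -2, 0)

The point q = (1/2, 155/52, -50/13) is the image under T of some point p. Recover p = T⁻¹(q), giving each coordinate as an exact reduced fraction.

T1 = [1 0 0 4; 0 1 0 5; 0 0 1 3; 0 0 0 1]
T2·T1 = [1 0 0 4; 0 1 -1 2; 0 0 1 3; 0 0 0 1]
T3·…·T1 = [1 0 0 4; 0 -5/13 17/13 2; 0 -12/13 7/13 -3; 0 0 0 1]
T4·…·T1 = [1 0 0 4; 1 -5/13 17/13 6; 0 -12/13 7/13 -3; 0 0 0 1]
T5·…·T1 = [1 0 0 -1; 1 -5/13 17/13 4; 0 -12/13 7/13 -3; 0 0 0 1]
det M = 1; M⁻¹ = [1 0 0 1; -7/13 7/13 -17/13 -86/13; -12/13 12/13 -5/13 -75/13; 0 0 0 1]
M⁻¹ · (1/2, 155/52, -50/13)ᵀ = (3/2, -1/4, -2)ᵀ

p = (3/2, -1/4, -2)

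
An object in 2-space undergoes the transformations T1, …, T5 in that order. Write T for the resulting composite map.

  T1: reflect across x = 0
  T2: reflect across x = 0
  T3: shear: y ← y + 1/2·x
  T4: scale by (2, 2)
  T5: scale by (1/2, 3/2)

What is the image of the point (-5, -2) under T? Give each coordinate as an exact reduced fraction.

T(p) = (-5, -27/2)

T1 reflect across x = 0: (-5, -2) → (5, -2)
T2 reflect across x = 0: (5, -2) → (-5, -2)
T3 shear: y ← y + 1/2·x: (-5, -2) → (-5, -9/2)
T4 scale by (2, 2): (-5, -9/2) → (-10, -9)
T5 scale by (1/2, 3/2): (-10, -9) → (-5, -27/2)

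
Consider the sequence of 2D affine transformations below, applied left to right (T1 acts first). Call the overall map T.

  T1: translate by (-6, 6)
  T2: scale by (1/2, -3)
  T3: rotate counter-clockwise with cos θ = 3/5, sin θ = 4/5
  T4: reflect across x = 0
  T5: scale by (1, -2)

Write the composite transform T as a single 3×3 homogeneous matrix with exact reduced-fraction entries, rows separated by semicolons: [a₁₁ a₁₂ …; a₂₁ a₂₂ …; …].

T1 = [1 0 -6; 0 1 6; 0 0 1]
T2·T1 = [1/2 0 -3; 0 -3 -18; 0 0 1]
T3·…·T1 = [3/10 12/5 63/5; 2/5 -9/5 -66/5; 0 0 1]
T4·…·T1 = [-3/10 -12/5 -63/5; 2/5 -9/5 -66/5; 0 0 1]
T5·…·T1 = [-3/10 -12/5 -63/5; -4/5 18/5 132/5; 0 0 1]

T = [-3/10 -12/5 -63/5; -4/5 18/5 132/5; 0 0 1]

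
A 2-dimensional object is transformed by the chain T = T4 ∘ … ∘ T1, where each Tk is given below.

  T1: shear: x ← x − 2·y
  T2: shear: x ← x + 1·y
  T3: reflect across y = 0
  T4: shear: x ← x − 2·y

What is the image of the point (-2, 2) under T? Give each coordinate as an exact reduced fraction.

T(p) = (0, -2)

T1 shear: x ← x − 2·y: (-2, 2) → (-6, 2)
T2 shear: x ← x + 1·y: (-6, 2) → (-4, 2)
T3 reflect across y = 0: (-4, 2) → (-4, -2)
T4 shear: x ← x − 2·y: (-4, -2) → (0, -2)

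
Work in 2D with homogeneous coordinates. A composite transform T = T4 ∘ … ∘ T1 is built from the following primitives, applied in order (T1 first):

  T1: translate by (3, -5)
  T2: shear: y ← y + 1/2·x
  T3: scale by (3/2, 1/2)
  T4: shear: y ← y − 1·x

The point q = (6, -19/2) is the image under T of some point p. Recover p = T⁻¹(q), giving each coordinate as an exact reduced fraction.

T1 = [1 0 3; 0 1 -5; 0 0 1]
T2·T1 = [1 0 3; 1/2 1 -7/2; 0 0 1]
T3·…·T1 = [3/2 0 9/2; 1/4 1/2 -7/4; 0 0 1]
T4·…·T1 = [3/2 0 9/2; -5/4 1/2 -25/4; 0 0 1]
det M = 3/4; M⁻¹ = [2/3 0 -3; 5/3 2 5; 0 0 1]
M⁻¹ · (6, -19/2)ᵀ = (1, -4)ᵀ

p = (1, -4)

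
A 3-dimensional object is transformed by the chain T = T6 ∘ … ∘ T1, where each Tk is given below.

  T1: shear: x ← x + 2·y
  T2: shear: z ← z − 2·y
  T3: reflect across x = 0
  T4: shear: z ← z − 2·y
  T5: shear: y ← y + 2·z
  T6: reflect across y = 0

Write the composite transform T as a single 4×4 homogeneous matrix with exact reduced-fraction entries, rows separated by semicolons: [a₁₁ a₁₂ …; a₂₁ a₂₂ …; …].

T1 = [1 2 0 0; 0 1 0 0; 0 0 1 0; 0 0 0 1]
T2·T1 = [1 2 0 0; 0 1 0 0; 0 -2 1 0; 0 0 0 1]
T3·…·T1 = [-1 -2 0 0; 0 1 0 0; 0 -2 1 0; 0 0 0 1]
T4·…·T1 = [-1 -2 0 0; 0 1 0 0; 0 -4 1 0; 0 0 0 1]
T5·…·T1 = [-1 -2 0 0; 0 -7 2 0; 0 -4 1 0; 0 0 0 1]
T6·…·T1 = [-1 -2 0 0; 0 7 -2 0; 0 -4 1 0; 0 0 0 1]

T = [-1 -2 0 0; 0 7 -2 0; 0 -4 1 0; 0 0 0 1]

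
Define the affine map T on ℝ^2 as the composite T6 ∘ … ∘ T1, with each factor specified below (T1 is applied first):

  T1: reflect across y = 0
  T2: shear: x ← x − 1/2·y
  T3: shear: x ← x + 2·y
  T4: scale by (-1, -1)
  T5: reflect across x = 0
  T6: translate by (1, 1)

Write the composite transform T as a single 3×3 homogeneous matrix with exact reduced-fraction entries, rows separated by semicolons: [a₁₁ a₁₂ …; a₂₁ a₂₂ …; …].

T1 = [1 0 0; 0 -1 0; 0 0 1]
T2·T1 = [1 1/2 0; 0 -1 0; 0 0 1]
T3·…·T1 = [1 -3/2 0; 0 -1 0; 0 0 1]
T4·…·T1 = [-1 3/2 0; 0 1 0; 0 0 1]
T5·…·T1 = [1 -3/2 0; 0 1 0; 0 0 1]
T6·…·T1 = [1 -3/2 1; 0 1 1; 0 0 1]

T = [1 -3/2 1; 0 1 1; 0 0 1]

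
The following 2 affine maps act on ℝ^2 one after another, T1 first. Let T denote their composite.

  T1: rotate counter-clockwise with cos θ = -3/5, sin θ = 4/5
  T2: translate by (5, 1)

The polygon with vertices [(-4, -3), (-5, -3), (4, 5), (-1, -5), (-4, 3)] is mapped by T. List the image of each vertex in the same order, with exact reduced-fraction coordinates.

T1 rotate counter-clockwise with cos θ = -3/5, sin θ = 4/5: (-4, -3) → (24/5, -7/5); (-5, -3) → (27/5, -11/5); (4, 5) → (-32/5, 1/5); (-1, -5) → (23/5, 11/5); (-4, 3) → (0, -5)
T2 translate by (5, 1): (24/5, -7/5) → (49/5, -2/5); (27/5, -11/5) → (52/5, -6/5); (-32/5, 1/5) → (-7/5, 6/5); (23/5, 11/5) → (48/5, 16/5); (0, -5) → (5, -4)

image vertices: (49/5, -2/5), (52/5, -6/5), (-7/5, 6/5), (48/5, 16/5), (5, -4)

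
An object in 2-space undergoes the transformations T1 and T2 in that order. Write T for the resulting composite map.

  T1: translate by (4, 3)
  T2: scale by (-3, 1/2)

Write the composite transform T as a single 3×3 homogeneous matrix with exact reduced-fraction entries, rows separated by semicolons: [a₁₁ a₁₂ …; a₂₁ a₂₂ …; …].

T = [-3 0 -12; 0 1/2 3/2; 0 0 1]

T1 = [1 0 4; 0 1 3; 0 0 1]
T2·T1 = [-3 0 -12; 0 1/2 3/2; 0 0 1]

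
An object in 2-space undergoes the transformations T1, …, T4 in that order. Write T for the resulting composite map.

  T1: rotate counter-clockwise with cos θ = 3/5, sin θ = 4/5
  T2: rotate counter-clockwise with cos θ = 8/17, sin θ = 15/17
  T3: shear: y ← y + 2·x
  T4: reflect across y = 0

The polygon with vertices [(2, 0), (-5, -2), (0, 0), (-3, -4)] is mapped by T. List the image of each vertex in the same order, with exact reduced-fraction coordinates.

image vertices: (-72/85, -2/17), (334/85, -71/17), (0, 0), (416/85, -149/17)

T1 rotate counter-clockwise with cos θ = 3/5, sin θ = 4/5: (2, 0) → (6/5, 8/5); (-5, -2) → (-7/5, -26/5); (0, 0) → (0, 0); (-3, -4) → (7/5, -24/5)
T2 rotate counter-clockwise with cos θ = 8/17, sin θ = 15/17: (6/5, 8/5) → (-72/85, 154/85); (-7/5, -26/5) → (334/85, -313/85); (0, 0) → (0, 0); (7/5, -24/5) → (416/85, -87/85)
T3 shear: y ← y + 2·x: (-72/85, 154/85) → (-72/85, 2/17); (334/85, -313/85) → (334/85, 71/17); (0, 0) → (0, 0); (416/85, -87/85) → (416/85, 149/17)
T4 reflect across y = 0: (-72/85, 2/17) → (-72/85, -2/17); (334/85, 71/17) → (334/85, -71/17); (0, 0) → (0, 0); (416/85, 149/17) → (416/85, -149/17)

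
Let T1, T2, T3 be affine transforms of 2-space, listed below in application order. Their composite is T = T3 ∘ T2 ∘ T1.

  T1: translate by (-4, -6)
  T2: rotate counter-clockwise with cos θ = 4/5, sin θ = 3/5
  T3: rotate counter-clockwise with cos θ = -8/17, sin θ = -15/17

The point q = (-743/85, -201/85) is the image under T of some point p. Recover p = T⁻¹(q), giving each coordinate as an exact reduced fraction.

p = (5, -3)

T1 = [1 0 -4; 0 1 -6; 0 0 1]
T2·T1 = [4/5 -3/5 2/5; 3/5 4/5 -36/5; 0 0 1]
T3·…·T1 = [13/85 84/85 -556/85; -84/85 13/85 258/85; 0 0 1]
det M = 1; M⁻¹ = [13/85 -84/85 4; 84/85 13/85 6; 0 0 1]
M⁻¹ · (-743/85, -201/85)ᵀ = (5, -3)ᵀ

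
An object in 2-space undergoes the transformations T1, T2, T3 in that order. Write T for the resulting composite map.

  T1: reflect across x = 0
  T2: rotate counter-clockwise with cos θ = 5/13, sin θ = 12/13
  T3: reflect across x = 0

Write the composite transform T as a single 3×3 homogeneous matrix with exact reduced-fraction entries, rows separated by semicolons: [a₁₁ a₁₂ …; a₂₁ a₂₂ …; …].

T = [5/13 12/13 0; -12/13 5/13 0; 0 0 1]

T1 = [-1 0 0; 0 1 0; 0 0 1]
T2·T1 = [-5/13 -12/13 0; -12/13 5/13 0; 0 0 1]
T3·…·T1 = [5/13 12/13 0; -12/13 5/13 0; 0 0 1]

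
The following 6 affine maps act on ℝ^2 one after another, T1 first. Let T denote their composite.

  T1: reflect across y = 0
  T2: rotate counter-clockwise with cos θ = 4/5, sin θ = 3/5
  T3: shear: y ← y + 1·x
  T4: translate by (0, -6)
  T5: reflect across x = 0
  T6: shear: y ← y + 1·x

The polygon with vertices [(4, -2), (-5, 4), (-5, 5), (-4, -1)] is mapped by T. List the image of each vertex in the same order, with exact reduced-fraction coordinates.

image vertices: (-2, -2), (8/5, -61/5), (1, -13), (19/5, -38/5)

T1 reflect across y = 0: (4, -2) → (4, 2); (-5, 4) → (-5, -4); (-5, 5) → (-5, -5); (-4, -1) → (-4, 1)
T2 rotate counter-clockwise with cos θ = 4/5, sin θ = 3/5: (4, 2) → (2, 4); (-5, -4) → (-8/5, -31/5); (-5, -5) → (-1, -7); (-4, 1) → (-19/5, -8/5)
T3 shear: y ← y + 1·x: (2, 4) → (2, 6); (-8/5, -31/5) → (-8/5, -39/5); (-1, -7) → (-1, -8); (-19/5, -8/5) → (-19/5, -27/5)
T4 translate by (0, -6): (2, 6) → (2, 0); (-8/5, -39/5) → (-8/5, -69/5); (-1, -8) → (-1, -14); (-19/5, -27/5) → (-19/5, -57/5)
T5 reflect across x = 0: (2, 0) → (-2, 0); (-8/5, -69/5) → (8/5, -69/5); (-1, -14) → (1, -14); (-19/5, -57/5) → (19/5, -57/5)
T6 shear: y ← y + 1·x: (-2, 0) → (-2, -2); (8/5, -69/5) → (8/5, -61/5); (1, -14) → (1, -13); (19/5, -57/5) → (19/5, -38/5)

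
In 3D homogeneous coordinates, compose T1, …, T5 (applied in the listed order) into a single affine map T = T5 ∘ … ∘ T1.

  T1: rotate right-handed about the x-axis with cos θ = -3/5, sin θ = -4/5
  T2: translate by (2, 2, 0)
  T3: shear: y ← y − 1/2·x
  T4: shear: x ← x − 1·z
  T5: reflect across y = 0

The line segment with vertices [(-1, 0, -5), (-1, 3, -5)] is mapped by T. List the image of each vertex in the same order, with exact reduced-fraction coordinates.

T1 rotate right-handed about the x-axis with cos θ = -3/5, sin θ = -4/5: (-1, 0, -5) → (-1, -4, 3); (-1, 3, -5) → (-1, -29/5, 3/5)
T2 translate by (2, 2, 0): (-1, -4, 3) → (1, -2, 3); (-1, -29/5, 3/5) → (1, -19/5, 3/5)
T3 shear: y ← y − 1/2·x: (1, -2, 3) → (1, -5/2, 3); (1, -19/5, 3/5) → (1, -43/10, 3/5)
T4 shear: x ← x − 1·z: (1, -5/2, 3) → (-2, -5/2, 3); (1, -43/10, 3/5) → (2/5, -43/10, 3/5)
T5 reflect across y = 0: (-2, -5/2, 3) → (-2, 5/2, 3); (2/5, -43/10, 3/5) → (2/5, 43/10, 3/5)

image vertices: (-2, 5/2, 3), (2/5, 43/10, 3/5)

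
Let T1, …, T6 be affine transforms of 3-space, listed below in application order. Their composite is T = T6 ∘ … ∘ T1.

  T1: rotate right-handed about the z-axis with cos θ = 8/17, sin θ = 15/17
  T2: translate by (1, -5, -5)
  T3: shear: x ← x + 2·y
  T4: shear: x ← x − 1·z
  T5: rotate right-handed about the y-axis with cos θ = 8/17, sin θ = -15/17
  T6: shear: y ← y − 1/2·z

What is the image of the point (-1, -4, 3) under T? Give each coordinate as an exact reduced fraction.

T1 rotate right-handed about the z-axis with cos θ = 8/17, sin θ = 15/17: (-1, -4, 3) → (52/17, -47/17, 3)
T2 translate by (1, -5, -5): (52/17, -47/17, 3) → (69/17, -132/17, -2)
T3 shear: x ← x + 2·y: (69/17, -132/17, -2) → (-195/17, -132/17, -2)
T4 shear: x ← x − 1·z: (-195/17, -132/17, -2) → (-161/17, -132/17, -2)
T5 rotate right-handed about the y-axis with cos θ = 8/17, sin θ = -15/17: (-161/17, -132/17, -2) → (-778/289, -132/17, -2687/289)
T6 shear: y ← y − 1/2·z: (-778/289, -132/17, -2687/289) → (-778/289, -1801/578, -2687/289)

T(p) = (-778/289, -1801/578, -2687/289)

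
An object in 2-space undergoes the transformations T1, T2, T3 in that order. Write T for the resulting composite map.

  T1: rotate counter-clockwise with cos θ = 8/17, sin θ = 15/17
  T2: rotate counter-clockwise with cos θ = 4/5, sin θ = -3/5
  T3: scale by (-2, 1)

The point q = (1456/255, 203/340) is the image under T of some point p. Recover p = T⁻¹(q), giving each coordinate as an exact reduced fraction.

p = (-7/3, 7/4)

T1 = [8/17 -15/17 0; 15/17 8/17 0; 0 0 1]
T2·T1 = [77/85 -36/85 0; 36/85 77/85 0; 0 0 1]
T3·…·T1 = [-154/85 72/85 0; 36/85 77/85 0; 0 0 1]
det M = -2; M⁻¹ = [-77/170 36/85 0; 18/85 77/85 0; 0 0 1]
M⁻¹ · (1456/255, 203/340)ᵀ = (-7/3, 7/4)ᵀ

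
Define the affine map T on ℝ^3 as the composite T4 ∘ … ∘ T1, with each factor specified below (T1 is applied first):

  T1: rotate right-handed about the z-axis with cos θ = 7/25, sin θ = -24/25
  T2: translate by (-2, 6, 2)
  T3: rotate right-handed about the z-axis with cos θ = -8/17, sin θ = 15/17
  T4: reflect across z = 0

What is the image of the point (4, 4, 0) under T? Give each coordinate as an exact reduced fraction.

T1 rotate right-handed about the z-axis with cos θ = 7/25, sin θ = -24/25: (4, 4, 0) → (124/25, -68/25, 0)
T2 translate by (-2, 6, 2): (124/25, -68/25, 0) → (74/25, 82/25, 2)
T3 rotate right-handed about the z-axis with cos θ = -8/17, sin θ = 15/17: (74/25, 82/25, 2) → (-1822/425, 454/425, 2)
T4 reflect across z = 0: (-1822/425, 454/425, 2) → (-1822/425, 454/425, -2)

T(p) = (-1822/425, 454/425, -2)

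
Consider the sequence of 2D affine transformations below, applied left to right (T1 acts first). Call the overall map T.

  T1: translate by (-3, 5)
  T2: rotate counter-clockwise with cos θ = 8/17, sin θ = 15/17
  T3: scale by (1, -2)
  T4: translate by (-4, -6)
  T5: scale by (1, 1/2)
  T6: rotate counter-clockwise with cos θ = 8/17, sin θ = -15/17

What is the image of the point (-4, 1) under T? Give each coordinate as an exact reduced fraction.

T1 translate by (-3, 5): (-4, 1) → (-7, 6)
T2 rotate counter-clockwise with cos θ = 8/17, sin θ = 15/17: (-7, 6) → (-146/17, -57/17)
T3 scale by (1, -2): (-146/17, -57/17) → (-146/17, 114/17)
T4 translate by (-4, -6): (-146/17, 114/17) → (-214/17, 12/17)
T5 scale by (1, 1/2): (-214/17, 12/17) → (-214/17, 6/17)
T6 rotate counter-clockwise with cos θ = 8/17, sin θ = -15/17: (-214/17, 6/17) → (-1622/289, 3258/289)

T(p) = (-1622/289, 3258/289)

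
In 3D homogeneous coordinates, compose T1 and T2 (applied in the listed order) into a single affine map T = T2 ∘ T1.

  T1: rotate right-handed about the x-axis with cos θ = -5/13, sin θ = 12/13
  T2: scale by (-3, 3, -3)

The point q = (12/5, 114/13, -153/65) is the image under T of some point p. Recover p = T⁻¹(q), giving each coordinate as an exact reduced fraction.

p = (-4/5, -2/5, -3)

T1 = [1 0 0 0; 0 -5/13 -12/13 0; 0 12/13 -5/13 0; 0 0 0 1]
T2·T1 = [-3 0 0 0; 0 -15/13 -36/13 0; 0 -36/13 15/13 0; 0 0 0 1]
det M = 27; M⁻¹ = [-1/3 0 0 0; 0 -5/39 -4/13 0; 0 -4/13 5/39 0; 0 0 0 1]
M⁻¹ · (12/5, 114/13, -153/65)ᵀ = (-4/5, -2/5, -3)ᵀ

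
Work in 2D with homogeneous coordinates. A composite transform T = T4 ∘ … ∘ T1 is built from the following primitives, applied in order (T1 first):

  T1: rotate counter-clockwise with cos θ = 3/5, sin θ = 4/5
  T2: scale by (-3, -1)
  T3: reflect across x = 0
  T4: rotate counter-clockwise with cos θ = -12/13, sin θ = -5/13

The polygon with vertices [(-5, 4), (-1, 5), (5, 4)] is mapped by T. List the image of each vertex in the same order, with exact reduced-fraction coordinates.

T1 rotate counter-clockwise with cos θ = 3/5, sin θ = 4/5: (-5, 4) → (-31/5, -8/5); (-1, 5) → (-23/5, 11/5); (5, 4) → (-1/5, 32/5)
T2 scale by (-3, -1): (-31/5, -8/5) → (93/5, 8/5); (-23/5, 11/5) → (69/5, -11/5); (-1/5, 32/5) → (3/5, -32/5)
T3 reflect across x = 0: (93/5, 8/5) → (-93/5, 8/5); (69/5, -11/5) → (-69/5, -11/5); (3/5, -32/5) → (-3/5, -32/5)
T4 rotate counter-clockwise with cos θ = -12/13, sin θ = -5/13: (-93/5, 8/5) → (1156/65, 369/65); (-69/5, -11/5) → (773/65, 477/65); (-3/5, -32/5) → (-124/65, 399/65)

image vertices: (1156/65, 369/65), (773/65, 477/65), (-124/65, 399/65)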